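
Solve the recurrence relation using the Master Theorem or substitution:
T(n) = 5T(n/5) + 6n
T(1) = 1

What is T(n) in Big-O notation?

By Master Theorem: a=5, b=5, f(n)=6n. Since log_5(5) = 1 and f(n) = Θ(n^1), Case 2 applies. T(n) = O(n log n).

Answer: O(n log n)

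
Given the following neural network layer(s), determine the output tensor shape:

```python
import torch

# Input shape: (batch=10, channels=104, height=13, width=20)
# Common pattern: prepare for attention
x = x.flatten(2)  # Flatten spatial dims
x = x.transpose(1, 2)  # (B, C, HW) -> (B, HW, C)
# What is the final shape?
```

Input: (10, 104, 13, 20) -> after flatten(2): (10, 104, 260) -> Output: (10, 260, 104)

Answer: (10, 260, 104)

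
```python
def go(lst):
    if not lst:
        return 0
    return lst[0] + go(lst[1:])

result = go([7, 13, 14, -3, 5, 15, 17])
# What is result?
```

7 + 13 + 14 + (-3) + 5 + 15 + 17 + 0 = 68

Answer: 68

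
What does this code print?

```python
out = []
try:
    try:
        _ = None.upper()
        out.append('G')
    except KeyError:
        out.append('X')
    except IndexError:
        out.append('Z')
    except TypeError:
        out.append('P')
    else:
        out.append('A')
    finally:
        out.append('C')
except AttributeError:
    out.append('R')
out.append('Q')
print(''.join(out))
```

Execution trace: 'C' (finally) → 'R' (outer except AttributeError) → 'Q' (after the try/except). Output: CRQ

Answer: CRQ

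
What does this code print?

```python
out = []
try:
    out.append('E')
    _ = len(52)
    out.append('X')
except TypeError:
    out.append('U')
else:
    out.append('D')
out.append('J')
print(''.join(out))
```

Execution trace: 'E' (try body) → 'U' (except TypeError) → 'J' (after the try/except). Output: EUJ

Answer: EUJ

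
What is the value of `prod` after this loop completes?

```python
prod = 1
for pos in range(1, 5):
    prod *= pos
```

4! = 24
`prod` takes the values: 1 → 2 → 6 → 24

Answer: 24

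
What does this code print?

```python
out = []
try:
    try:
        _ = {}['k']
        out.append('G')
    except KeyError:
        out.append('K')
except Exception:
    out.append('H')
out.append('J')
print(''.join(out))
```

Execution trace: 'K' (inner except KeyError) → 'J' (after the try/except). Output: KJ

Answer: KJ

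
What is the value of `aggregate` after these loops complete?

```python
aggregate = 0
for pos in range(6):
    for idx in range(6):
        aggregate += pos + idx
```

Sum of all pos+idx for pos,idx in 6x6
`aggregate` takes the values: 0 → 1 → 3 → 6 → 10 → 15 → 16 → 18 → 21 → 25 → 30 → 36 → 38 → 41 → 45 → 50 → 56 → 63 → 66 → 70 → 75 → 81 → 88 → 96 → 100 → 105 → 111 → 118 → 126 → 135 → 140 → 146 → 153 → 161 → 170 → 180

Answer: 180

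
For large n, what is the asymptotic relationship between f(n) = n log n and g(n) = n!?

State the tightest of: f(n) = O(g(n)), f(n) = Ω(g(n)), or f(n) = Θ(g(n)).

n log n vs n!: f(n) = O(g(n)) but not Ω(g(n)) — n! grows strictly faster than n log n.

Answer: f(n) = O(g(n)) but not Ω(g(n)) — n! grows strictly faster than n log n.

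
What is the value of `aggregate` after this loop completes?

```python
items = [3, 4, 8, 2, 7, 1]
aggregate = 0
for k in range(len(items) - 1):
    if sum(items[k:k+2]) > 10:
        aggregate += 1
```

Count windows with sum > 10
`aggregate` takes the values: 0 → 1

Answer: 1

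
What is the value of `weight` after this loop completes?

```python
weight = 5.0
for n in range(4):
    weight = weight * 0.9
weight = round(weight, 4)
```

Exponential decay: 5.0 * 0.9^4
`weight` takes the values: 5.0 → 4.5 → 4.05 → 3.645 → 3.2805

Answer: 3.2805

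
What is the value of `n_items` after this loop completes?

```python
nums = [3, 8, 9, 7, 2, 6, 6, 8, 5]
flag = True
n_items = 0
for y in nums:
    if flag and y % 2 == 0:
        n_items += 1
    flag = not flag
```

Count even values at even positions
`n_items` takes the values: 0 → 1 → 2

Answer: 2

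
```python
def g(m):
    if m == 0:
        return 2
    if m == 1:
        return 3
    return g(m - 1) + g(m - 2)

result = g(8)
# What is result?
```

Build up from base cases: g(0)=2, g(1)=3, g(2)=5, g(3)=8, g(4)=13, g(5)=21, g(6)=34, ..., g(8)=89

Answer: 89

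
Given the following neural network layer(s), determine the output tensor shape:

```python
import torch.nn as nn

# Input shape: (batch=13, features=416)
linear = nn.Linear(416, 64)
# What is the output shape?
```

Input: (13, 416) -> Output: (13, 64)

Answer: (13, 64)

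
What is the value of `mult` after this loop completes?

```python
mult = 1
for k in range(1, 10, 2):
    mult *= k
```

Product of 1, 3, 5, ... up to 9
`mult` takes the values: 1 → 3 → 15 → 105 → 945

Answer: 945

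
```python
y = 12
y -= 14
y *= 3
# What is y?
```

Trace:
`y = 12` → y = 12
`y -= 14` → y = -2
`y *= 3` → y = -6
So y = -6

Answer: -6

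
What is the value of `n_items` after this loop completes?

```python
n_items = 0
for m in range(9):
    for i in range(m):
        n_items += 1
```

Triangle number: 0+1+2+...+8
`n_items` takes the values: 0 → 1 → 2 → 3 → 4 → 5 → 6 → 7 → 8 → 9 → 10 → 11 → 12 → 13 → 14 → 15 → 16 → 17 → 18 → 19 → 20 → 21 → 22 → 23 → 24 → 25 → 26 → 27 → 28 → 29 → 30 → 31 → 32 → 33 → 34 → 35 → 36

Answer: 36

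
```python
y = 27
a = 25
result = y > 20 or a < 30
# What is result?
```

Trace:
`y = 27` → y = 27
`a = 25` → a = 25
`result = y > 20 or a < 30` → result = True
So result = True

Answer: True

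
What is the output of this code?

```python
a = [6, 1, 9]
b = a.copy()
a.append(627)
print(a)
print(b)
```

Key concept: list.copy() creates independent copy.
Step by step:
`a = [6, 1, 9]` → a = [6, 1, 9]
`b = a.copy()` → b = [6, 1, 9]
`a.append(627)` → a = [6, 1, 9, 627]
`print(a)` → prints [6, 1, 9, 627]
`print(b)` → prints [6, 1, 9]

Answer:
[6, 1, 9, 627]
[6, 1, 9]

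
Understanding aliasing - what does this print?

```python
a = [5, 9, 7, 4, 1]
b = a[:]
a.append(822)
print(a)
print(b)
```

Key concept: slice [:] creates copy.
Step by step:
`a = [5, 9, 7, 4, 1]` → a = [5, 9, 7, 4, 1]
`b = a[:]` → b = [5, 9, 7, 4, 1]
`a.append(822)` → a = [5, 9, 7, 4, 1, 822]
`print(a)` → prints [5, 9, 7, 4, 1, 822]
`print(b)` → prints [5, 9, 7, 4, 1]

Answer:
[5, 9, 7, 4, 1, 822]
[5, 9, 7, 4, 1]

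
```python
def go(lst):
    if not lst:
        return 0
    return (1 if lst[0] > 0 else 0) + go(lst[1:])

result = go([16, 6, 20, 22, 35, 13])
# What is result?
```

Count of positive elements in [16, 6, 20, 22, 35, 13] = 6

Answer: 6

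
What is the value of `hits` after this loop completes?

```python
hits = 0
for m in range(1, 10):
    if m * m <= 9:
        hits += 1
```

Count numbers where m² ≤ 9
`hits` takes the values: 0 → 1 → 2 → 3

Answer: 3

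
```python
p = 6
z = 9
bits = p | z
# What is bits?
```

Trace:
`p = 6` → p = 6
`z = 9` → z = 9
`bits = p | z` → bits = 15
So bits = 15

Answer: 15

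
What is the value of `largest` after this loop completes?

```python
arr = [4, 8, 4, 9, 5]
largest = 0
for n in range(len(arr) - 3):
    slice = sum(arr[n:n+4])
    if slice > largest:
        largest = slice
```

Max sum of 4-element window in [4, 8, 4, 9, 5]
`largest` takes the values: 0 → 25 → 26

Answer: 26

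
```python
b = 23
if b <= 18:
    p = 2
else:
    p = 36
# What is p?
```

Trace:
`b = 23` → b = 23
`if b <= 18: ...` → b <= 18 is False, take else branch → p = 36
So p = 36

Answer: 36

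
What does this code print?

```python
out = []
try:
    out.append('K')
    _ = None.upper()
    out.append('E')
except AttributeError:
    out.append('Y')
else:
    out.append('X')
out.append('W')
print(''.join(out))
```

Execution trace: 'K' (try body) → 'Y' (except AttributeError) → 'W' (after the try/except). Output: KYW

Answer: KYW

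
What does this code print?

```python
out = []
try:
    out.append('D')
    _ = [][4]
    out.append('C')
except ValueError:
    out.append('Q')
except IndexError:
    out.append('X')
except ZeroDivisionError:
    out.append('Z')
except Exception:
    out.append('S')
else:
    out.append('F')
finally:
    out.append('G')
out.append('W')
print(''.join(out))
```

Execution trace: 'D' (try body) → 'X' (except IndexError) → 'G' (finally) → 'W' (after the try/except). Output: DXGW

Answer: DXGW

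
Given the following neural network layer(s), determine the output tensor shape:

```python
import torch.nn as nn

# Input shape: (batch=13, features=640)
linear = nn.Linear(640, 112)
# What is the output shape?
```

Input: (13, 640) -> Output: (13, 112)

Answer: (13, 112)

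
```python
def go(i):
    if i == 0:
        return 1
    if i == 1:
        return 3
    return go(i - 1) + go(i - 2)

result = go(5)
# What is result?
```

Build up from base cases: go(0)=1, go(1)=3, go(2)=4, go(3)=7, go(4)=11, go(5)=18

Answer: 18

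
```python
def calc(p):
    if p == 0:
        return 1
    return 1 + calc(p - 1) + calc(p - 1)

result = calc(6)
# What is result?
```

calc(p) = 1 + 2·calc(p-1), calc(0)=1. Closed form: (1+1)·2^6 - 1 = 127.

Answer: 127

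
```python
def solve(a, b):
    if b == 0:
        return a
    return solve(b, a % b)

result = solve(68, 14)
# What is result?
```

solve(68, 14) -> solve(14, 12) -> solve(12, 2) -> solve(2, 0) -> 2

Answer: 2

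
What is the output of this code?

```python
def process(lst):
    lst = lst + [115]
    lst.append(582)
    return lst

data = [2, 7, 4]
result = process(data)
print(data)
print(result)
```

Key concept: rebinding parameter vs mutation.
Step by step:
`data = [2, 7, 4]` → data = [2, 7, 4]
`result = process(data)` → result = [2, 7, 4, 115, 582]
`print(data)` → prints [2, 7, 4]
`print(result)` → prints [2, 7, 4, 115, 582]

Answer:
[2, 7, 4]
[2, 7, 4, 115, 582]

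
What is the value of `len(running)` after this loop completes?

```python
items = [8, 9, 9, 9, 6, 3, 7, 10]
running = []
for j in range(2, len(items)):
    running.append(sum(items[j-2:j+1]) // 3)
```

Number of 3-element averages
`running` takes the values: [] → [8] → [8, 9] → [8, 9, 8] → [8, 9, 8, 6] → [8, 9, 8, 6, 5] → [8, 9, 8, 6, 5, 6]
So `len(running)` = 6

Answer: 6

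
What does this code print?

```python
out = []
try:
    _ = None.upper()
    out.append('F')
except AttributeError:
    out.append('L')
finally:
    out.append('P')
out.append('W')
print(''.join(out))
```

Execution trace: 'L' (except AttributeError) → 'P' (finally) → 'W' (after the try/except). Output: LPW

Answer: LPW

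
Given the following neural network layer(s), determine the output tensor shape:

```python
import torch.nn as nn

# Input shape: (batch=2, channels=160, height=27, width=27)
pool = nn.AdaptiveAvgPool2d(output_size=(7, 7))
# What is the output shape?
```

Input: (2, 160, 27, 27) -> Output: (2, 160, 7, 7)

Answer: (2, 160, 7, 7)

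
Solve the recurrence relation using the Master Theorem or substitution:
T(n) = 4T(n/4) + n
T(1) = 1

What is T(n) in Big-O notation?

By Master Theorem: a=4, b=4, f(n)=n. Since log_4(4) = 1 and f(n) = Θ(n^1), Case 2 applies. T(n) = O(n log n).

Answer: O(n log n)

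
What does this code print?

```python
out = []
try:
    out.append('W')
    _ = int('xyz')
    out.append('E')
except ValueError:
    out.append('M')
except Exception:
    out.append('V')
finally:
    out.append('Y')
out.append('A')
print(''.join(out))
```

Execution trace: 'W' (try body) → 'M' (except ValueError) → 'Y' (finally) → 'A' (after the try/except). Output: WMYA

Answer: WMYA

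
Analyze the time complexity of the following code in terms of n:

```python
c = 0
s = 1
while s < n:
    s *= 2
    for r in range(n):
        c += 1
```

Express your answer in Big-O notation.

Each loop level contributes: log n × n. Multiplying the contributions gives O(n log n).

Answer: O(n log n)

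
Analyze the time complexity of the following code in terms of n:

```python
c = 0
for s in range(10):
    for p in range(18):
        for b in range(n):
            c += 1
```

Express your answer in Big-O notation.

Each loop level contributes: 1 × 1 × n. Multiplying the contributions gives O(n).

Answer: O(n)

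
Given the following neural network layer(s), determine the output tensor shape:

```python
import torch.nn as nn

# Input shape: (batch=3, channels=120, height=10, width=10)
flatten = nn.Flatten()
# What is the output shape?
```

Input: (3, 120, 10, 10) -> Output: (3, 12000)

Answer: (3, 12000)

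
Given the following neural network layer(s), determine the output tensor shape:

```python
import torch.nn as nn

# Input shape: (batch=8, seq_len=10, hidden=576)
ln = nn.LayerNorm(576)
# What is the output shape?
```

Input: (8, 10, 576) -> Output: (8, 10, 576)

Answer: (8, 10, 576)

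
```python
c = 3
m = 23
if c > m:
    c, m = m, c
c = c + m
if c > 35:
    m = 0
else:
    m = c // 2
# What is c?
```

Trace:
`c = 3` → c = 3
`m = 23` → m = 23
`if c > m: ...` → c > m is False → no variable changes
`c = c + m` → c = 26
`if c > 35: ...` → c > 35 is False, take else branch → m = 13
So c = 26

Answer: 26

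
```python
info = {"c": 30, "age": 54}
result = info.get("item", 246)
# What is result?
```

Trace:
`info = {"c": 30, "age": 54}` → info = {'c': 30, 'age': 54}
`result = info.get("item", 246)` → result = 246
So result = 246

Answer: 246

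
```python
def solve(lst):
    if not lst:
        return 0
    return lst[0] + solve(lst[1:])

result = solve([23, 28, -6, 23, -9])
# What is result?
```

23 + 28 + (-6) + 23 + (-9) + 0 = 59

Answer: 59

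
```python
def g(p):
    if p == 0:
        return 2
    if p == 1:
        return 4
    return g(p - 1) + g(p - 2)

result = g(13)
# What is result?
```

Build up from base cases: g(0)=2, g(1)=4, g(2)=6, g(3)=10, g(4)=16, g(5)=26, g(6)=42, ..., g(13)=1220

Answer: 1220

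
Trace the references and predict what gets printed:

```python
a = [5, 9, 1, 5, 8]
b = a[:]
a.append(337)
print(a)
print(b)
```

Key concept: slice [:] creates copy.
Step by step:
`a = [5, 9, 1, 5, 8]` → a = [5, 9, 1, 5, 8]
`b = a[:]` → b = [5, 9, 1, 5, 8]
`a.append(337)` → a = [5, 9, 1, 5, 8, 337]
`print(a)` → prints [5, 9, 1, 5, 8, 337]
`print(b)` → prints [5, 9, 1, 5, 8]

Answer:
[5, 9, 1, 5, 8, 337]
[5, 9, 1, 5, 8]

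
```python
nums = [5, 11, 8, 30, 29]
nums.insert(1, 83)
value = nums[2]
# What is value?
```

Trace:
`nums = [5, 11, 8, 30, 29]` → nums = [5, 11, 8, 30, 29]
`nums.insert(1, 83)` → nums = [5, 83, 11, 8, 30, 29]
`value = nums[2]` → value = 11
So value = 11

Answer: 11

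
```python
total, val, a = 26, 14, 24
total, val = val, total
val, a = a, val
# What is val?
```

Trace:
`total, val, a = 26, 14, 24` → total = 26; val = 14; a = 24
`total, val = val, total` → total = 14; val = 26
`val, a = a, val` → val = 24; a = 26
So val = 24

Answer: 24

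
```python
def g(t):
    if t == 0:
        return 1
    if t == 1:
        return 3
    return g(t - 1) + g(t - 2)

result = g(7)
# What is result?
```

Build up from base cases: g(0)=1, g(1)=3, g(2)=4, g(3)=7, g(4)=11, g(5)=18, g(6)=29, ..., g(7)=47

Answer: 47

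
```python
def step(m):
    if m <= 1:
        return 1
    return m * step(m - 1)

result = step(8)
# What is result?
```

step(8) = 8 * 7 * 6 * 5 * 4 * 3 * 2 * 1 = 40320

Answer: 40320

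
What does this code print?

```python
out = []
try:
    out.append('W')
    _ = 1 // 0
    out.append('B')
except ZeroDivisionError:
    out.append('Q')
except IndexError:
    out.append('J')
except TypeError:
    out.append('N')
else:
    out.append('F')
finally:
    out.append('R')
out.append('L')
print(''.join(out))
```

Execution trace: 'W' (try body) → 'Q' (except ZeroDivisionError) → 'R' (finally) → 'L' (after the try/except). Output: WQRL

Answer: WQRL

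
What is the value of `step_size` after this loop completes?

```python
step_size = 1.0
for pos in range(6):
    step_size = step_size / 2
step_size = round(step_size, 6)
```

Halving LR 6 times: 1 / 2^6
`step_size` takes the values: 1.0 → 0.5 → 0.25 → 0.125 → 0.0625 → 0.03125 → 0.015625

Answer: 0.015625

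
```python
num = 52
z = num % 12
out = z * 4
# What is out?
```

Trace:
`num = 52` → num = 52
`z = num % 12` → z = 4
`out = z * 4` → out = 16
So out = 16

Answer: 16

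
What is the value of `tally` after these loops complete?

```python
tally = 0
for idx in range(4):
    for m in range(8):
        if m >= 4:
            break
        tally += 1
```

Inner breaks at 4, outer runs 4 times
`tally` takes the values: 0 → 1 → 2 → 3 → 4 → 5 → 6 → 7 → 8 → 9 → 10 → 11 → 12 → 13 → 14 → 15 → 16

Answer: 16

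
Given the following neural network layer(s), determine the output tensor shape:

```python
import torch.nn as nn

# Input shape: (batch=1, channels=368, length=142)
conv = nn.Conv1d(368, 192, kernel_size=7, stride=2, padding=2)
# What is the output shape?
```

Input: (1, 368, 142) -> Output: (1, 192, 70)

Answer: (1, 192, 70)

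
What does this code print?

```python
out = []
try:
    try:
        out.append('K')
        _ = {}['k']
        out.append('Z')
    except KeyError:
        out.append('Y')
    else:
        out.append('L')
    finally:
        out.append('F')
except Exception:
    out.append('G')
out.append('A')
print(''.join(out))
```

Execution trace: 'K' (inner try body) → 'Y' (inner except KeyError) → 'F' (inner finally) → 'A' (after the try/except). Output: KYFA

Answer: KYFA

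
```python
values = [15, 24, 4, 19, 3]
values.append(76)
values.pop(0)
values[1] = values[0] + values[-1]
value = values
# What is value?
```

Trace:
`values = [15, 24, 4, 19, 3]` → values = [15, 24, 4, 19, 3]
`values.append(76)` → values = [15, 24, 4, 19, 3, 76]
`values.pop(0)` → values = [24, 4, 19, 3, 76]
`values[1] = values[0] + values[-1]` → values = [24, 100, 19, 3, 76]
`value = values` → value = [24, 100, 19, 3, 76]
So value = [24, 100, 19, 3, 76]

Answer: [24, 100, 19, 3, 76]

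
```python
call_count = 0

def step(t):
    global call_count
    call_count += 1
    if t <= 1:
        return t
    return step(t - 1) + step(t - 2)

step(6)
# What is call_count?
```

Calls(t) = 1 + Calls(t-1) + Calls(t-2); Calls(0)=Calls(1)=1. For t=6 this gives 25.

Answer: 25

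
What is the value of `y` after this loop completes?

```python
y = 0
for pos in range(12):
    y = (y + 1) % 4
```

Increment mod 4, 12 times = 0
`y` takes the values: 0 → 1 → 2 → 3 → 0 → 1 → 2 → 3 → 0 → 1 → 2 → 3 → 0

Answer: 0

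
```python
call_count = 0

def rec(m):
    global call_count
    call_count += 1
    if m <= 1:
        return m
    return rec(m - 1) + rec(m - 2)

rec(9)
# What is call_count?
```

Calls(m) = 1 + Calls(m-1) + Calls(m-2); Calls(0)=Calls(1)=1. For m=9 this gives 109.

Answer: 109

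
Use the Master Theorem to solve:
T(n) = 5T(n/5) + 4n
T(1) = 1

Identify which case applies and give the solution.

a=5, b=5, f(n)=4n. log_5(5) = 1. Since c=1 = 1, Case 2 applies: T(n) = Θ(n^log_b(a) · log n) = O(n log n).

Answer: O(n log n) - Case 2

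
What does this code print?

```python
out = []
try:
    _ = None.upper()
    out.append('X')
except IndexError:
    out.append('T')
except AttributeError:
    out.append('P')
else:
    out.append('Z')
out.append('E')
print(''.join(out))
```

Execution trace: 'P' (except AttributeError) → 'E' (after the try/except). Output: PE

Answer: PE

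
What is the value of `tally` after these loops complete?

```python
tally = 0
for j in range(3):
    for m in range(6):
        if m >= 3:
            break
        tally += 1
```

Inner breaks at 3, outer runs 3 times
`tally` takes the values: 0 → 1 → 2 → 3 → 4 → 5 → 6 → 7 → 8 → 9

Answer: 9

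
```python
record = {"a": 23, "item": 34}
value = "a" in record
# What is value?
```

Trace:
`record = {"a": 23, "item": 34}` → record = {'a': 23, 'item': 34}
`value = "a" in record` → value = True
So value = True

Answer: True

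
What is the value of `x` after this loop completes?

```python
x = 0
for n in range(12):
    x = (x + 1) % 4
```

Increment mod 4, 12 times = 0
`x` takes the values: 0 → 1 → 2 → 3 → 0 → 1 → 2 → 3 → 0 → 1 → 2 → 3 → 0

Answer: 0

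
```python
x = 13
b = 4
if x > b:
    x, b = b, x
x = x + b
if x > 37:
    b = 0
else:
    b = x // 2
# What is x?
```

Trace:
`x = 13` → x = 13
`b = 4` → b = 4
`if x > b: ...` → x > b is True → x = 4; b = 13
`x = x + b` → x = 17
`if x > 37: ...` → x > 37 is False, take else branch → b = 8
So x = 17

Answer: 17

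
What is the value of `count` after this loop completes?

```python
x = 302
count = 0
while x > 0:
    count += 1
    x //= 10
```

Count digits by repeated division by 10
`count` takes the values: 0 → 1 → 2 → 3

Answer: 3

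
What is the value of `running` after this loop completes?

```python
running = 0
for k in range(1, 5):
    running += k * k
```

Sum of squares 1² to 4² = 30
`running` takes the values: 0 → 1 → 5 → 14 → 30

Answer: 30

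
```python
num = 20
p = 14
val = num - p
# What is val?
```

Trace:
`num = 20` → num = 20
`p = 14` → p = 14
`val = num - p` → val = 6
So val = 6

Answer: 6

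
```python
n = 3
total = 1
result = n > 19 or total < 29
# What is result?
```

Trace:
`n = 3` → n = 3
`total = 1` → total = 1
`result = n > 19 or total < 29` → result = True
So result = True

Answer: True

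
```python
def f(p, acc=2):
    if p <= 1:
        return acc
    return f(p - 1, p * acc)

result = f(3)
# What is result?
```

Accumulator trace (n, acc): (3, 2) -> (2, 6) -> (1, 12) -> return 12

Answer: 12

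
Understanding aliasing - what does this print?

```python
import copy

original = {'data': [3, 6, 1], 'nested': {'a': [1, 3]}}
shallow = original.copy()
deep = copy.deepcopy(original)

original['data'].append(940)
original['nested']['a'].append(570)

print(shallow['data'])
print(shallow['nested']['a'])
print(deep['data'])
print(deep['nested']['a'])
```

Key concept: comparing shallow vs deep copy.
Step by step:
`original = {'data': [3, 6, 1], 'nested': {'a': [1, 3]}}` → original = {'data': [3, 6, 1], 'nested': {'a': [1, 3]}}
`shallow = original.copy()` → shallow = {'data': [3, 6, 1], 'nested': {'a': [1, 3]}}
`deep = copy.deepcopy(original)` → deep = {'data': [3, 6, 1], 'nested': {'a': [1, 3]}}
`original['data'].append(940)` → original = {'data': [3, 6, 1, 940], 'nested': {'a': [1, 3]}}; shallow = {'data': [3, 6, 1, 940], 'nested': {'a': [1, 3]}}
`original['nested']['a'].append(570)` → original = {'data': [3, 6, 1, 940], 'nested': {'a': [1, 3, 570]}}; shallow = {'data': [3, 6, 1, 940], 'nested': {'a': [1, 3, 570]}}
`print(shallow['data'])` → prints [3, 6, 1, 940]
`print(shallow['nested']['a'])` → prints [1, 3, 570]
`print(deep['data'])` → prints [3, 6, 1]
`print(deep['nested']['a'])` → prints [1, 3]

Answer:
[3, 6, 1, 940]
[1, 3, 570]
[3, 6, 1]
[1, 3]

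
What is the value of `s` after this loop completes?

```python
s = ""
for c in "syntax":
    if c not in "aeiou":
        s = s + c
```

Remove vowels from 'syntax'
`s` takes the values: "" → "s" → "sy" → "syn" → "synt" → "syntx"

Answer: "syntx"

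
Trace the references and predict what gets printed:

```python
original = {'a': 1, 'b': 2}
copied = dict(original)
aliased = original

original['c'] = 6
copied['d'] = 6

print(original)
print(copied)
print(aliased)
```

Key concept: dict() creates copy, assignment creates alias.
Step by step:
`original = {'a': 1, 'b': 2}` → original = {'a': 1, 'b': 2}
`copied = dict(original)` → copied = {'a': 1, 'b': 2}
`aliased = original` → aliased = {'a': 1, 'b': 2} (same object as original)
`original['c'] = 6` → original = {'a': 1, 'b': 2, 'c': 6} (same object as aliased); aliased = {'a': 1, 'b': 2, 'c': 6} (same object as original)
`copied['d'] = 6` → copied = {'a': 1, 'b': 2, 'd': 6}
`print(original)` → prints {'a': 1, 'b': 2, 'c': 6}
`print(copied)` → prints {'a': 1, 'b': 2, 'd': 6}
`print(aliased)` → prints {'a': 1, 'b': 2, 'c': 6}

Answer:
{'a': 1, 'b': 2, 'c': 6}
{'a': 1, 'b': 2, 'd': 6}
{'a': 1, 'b': 2, 'c': 6}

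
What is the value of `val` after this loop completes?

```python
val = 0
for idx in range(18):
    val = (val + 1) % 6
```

Increment mod 6, 18 times = 0
`val` takes the values: 0 → 1 → 2 → 3 → 4 → 5 → 0 → 1 → 2 → 3 → 4 → 5 → 0 → 1 → 2 → 3 → 4 → 5 → 0

Answer: 0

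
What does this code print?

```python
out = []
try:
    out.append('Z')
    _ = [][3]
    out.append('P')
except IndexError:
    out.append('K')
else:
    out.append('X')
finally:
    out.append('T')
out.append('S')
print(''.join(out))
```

Execution trace: 'Z' (try body) → 'K' (except IndexError) → 'T' (finally) → 'S' (after the try/except). Output: ZKTS

Answer: ZKTS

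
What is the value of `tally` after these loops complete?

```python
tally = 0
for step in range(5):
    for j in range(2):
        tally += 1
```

5 * 2 = 10
`tally` takes the values: 0 → 1 → 2 → 3 → 4 → 5 → 6 → 7 → 8 → 9 → 10

Answer: 10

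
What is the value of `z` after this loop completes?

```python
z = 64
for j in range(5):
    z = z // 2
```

Halve 5 times: 64 // 2^5 = 2
`z` takes the values: 64 → 32 → 16 → 8 → 4 → 2

Answer: 2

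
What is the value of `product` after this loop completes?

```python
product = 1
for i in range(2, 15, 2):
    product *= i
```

Product of even numbers 2 to 14
`product` takes the values: 1 → 2 → 8 → 48 → 384 → 3840 → 46080 → 645120

Answer: 645120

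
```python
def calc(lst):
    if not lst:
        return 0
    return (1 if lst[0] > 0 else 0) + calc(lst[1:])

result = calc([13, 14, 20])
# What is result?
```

Count of positive elements in [13, 14, 20] = 3

Answer: 3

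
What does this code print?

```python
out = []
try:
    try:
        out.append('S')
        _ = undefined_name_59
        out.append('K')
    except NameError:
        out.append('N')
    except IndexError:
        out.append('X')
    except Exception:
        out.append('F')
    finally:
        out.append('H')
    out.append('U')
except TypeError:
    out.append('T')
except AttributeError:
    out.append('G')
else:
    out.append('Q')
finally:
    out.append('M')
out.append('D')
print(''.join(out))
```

Execution trace: 'S' (inner try body) → 'N' (inner except NameError) → 'H' (inner finally) → 'U' (try body, no exception) → 'Q' (else) → 'M' (finally) → 'D' (after the try/except). Output: SNHUQMD

Answer: SNHUQMD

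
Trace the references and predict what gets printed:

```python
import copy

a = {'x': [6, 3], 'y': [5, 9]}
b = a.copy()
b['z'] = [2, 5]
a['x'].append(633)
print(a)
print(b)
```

Key concept: shallow copy of dict with mutable values.
Step by step:
`a = {'x': [6, 3], 'y': [5, 9]}` → a = {'x': [6, 3], 'y': [5, 9]}
`b = a.copy()` → b = {'x': [6, 3], 'y': [5, 9]}
`b['z'] = [2, 5]` → b = {'x': [6, 3], 'y': [5, 9], 'z': [2, 5]}
`a['x'].append(633)` → a = {'x': [6, 3, 633], 'y': [5, 9]}; b = {'x': [6, 3, 633], 'y': [5, 9], 'z': [2, 5]}
`print(a)` → prints {'x': [6, 3, 633], 'y': [5, 9]}
`print(b)` → prints {'x': [6, 3, 633], 'y': [5, 9], 'z': [2, 5]}

Answer:
{'x': [6, 3, 633], 'y': [5, 9]}
{'x': [6, 3, 633], 'y': [5, 9], 'z': [2, 5]}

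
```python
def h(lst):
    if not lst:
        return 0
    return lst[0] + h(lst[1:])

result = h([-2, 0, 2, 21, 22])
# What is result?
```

(-2) + 0 + 2 + 21 + 22 + 0 = 43

Answer: 43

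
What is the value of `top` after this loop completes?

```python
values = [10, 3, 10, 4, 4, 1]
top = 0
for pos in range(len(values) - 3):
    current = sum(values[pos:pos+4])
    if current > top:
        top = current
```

Max sum of 4-element window in [10, 3, 10, 4, 4, 1]
`top` takes the values: 0 → 27

Answer: 27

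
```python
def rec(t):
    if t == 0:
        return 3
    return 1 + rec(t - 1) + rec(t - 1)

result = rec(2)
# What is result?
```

rec(t) = 1 + 2·rec(t-1), rec(0)=3. Closed form: (3+1)·2^2 - 1 = 15.

Answer: 15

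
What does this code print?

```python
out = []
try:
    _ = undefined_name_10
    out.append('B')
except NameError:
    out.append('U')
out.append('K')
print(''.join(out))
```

Execution trace: 'U' (except NameError) → 'K' (after the try/except). Output: UK

Answer: UK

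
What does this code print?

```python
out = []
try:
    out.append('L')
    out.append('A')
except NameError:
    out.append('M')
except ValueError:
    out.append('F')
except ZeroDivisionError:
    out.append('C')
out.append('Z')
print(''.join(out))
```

Execution trace: 'L' (try body) → 'A' (try body, no exception) → 'Z' (after the try/except). Output: LAZ

Answer: LAZ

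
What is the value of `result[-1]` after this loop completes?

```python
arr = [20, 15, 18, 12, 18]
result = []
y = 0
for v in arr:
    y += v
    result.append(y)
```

Cumulative sum ends at 83
`result` takes the values: [] → [20] → [20, 35] → [20, 35, 53] → [20, 35, 53, 65] → [20, 35, 53, 65, 83]
So `result[-1]` = 83

Answer: 83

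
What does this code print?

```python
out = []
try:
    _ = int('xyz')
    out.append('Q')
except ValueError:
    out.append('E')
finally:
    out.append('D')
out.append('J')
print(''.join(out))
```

Execution trace: 'E' (except ValueError) → 'D' (finally) → 'J' (after the try/except). Output: EDJ

Answer: EDJ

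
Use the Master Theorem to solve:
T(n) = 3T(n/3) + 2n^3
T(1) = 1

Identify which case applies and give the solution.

a=3, b=3, f(n)=2n^3. log_3(3) = 1. Since c=3 > 1 and the regularity condition holds (3(n/3)^3 = (3/3^3)n^3 with 3/3^3 < 1), Case 3 applies: T(n) = Θ(f(n)) = O(n^3).

Answer: O(n^3) - Case 3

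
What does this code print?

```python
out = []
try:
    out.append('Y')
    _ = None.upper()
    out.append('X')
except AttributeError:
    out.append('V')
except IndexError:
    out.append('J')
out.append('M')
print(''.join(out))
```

Execution trace: 'Y' (try body) → 'V' (except AttributeError) → 'M' (after the try/except). Output: YVM

Answer: YVM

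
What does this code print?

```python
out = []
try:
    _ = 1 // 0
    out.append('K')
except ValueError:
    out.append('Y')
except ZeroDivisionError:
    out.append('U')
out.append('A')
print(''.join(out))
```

Execution trace: 'U' (except ZeroDivisionError) → 'A' (after the try/except). Output: UA

Answer: UA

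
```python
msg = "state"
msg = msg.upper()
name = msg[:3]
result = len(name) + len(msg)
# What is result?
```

Trace:
`msg = "state"` → msg = 'state'
`msg = msg.upper()` → msg = 'STATE'
`name = msg[:3]` → name = 'STA'
`result = len(name) + len(msg)` → result = 8
So result = 8

Answer: 8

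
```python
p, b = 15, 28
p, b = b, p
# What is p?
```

Trace:
`p, b = 15, 28` → p = 15; b = 28
`p, b = b, p` → p = 28; b = 15
So p = 28

Answer: 28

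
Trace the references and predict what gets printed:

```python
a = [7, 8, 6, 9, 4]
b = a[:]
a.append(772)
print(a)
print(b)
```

Key concept: slice [:] creates copy.
Step by step:
`a = [7, 8, 6, 9, 4]` → a = [7, 8, 6, 9, 4]
`b = a[:]` → b = [7, 8, 6, 9, 4]
`a.append(772)` → a = [7, 8, 6, 9, 4, 772]
`print(a)` → prints [7, 8, 6, 9, 4, 772]
`print(b)` → prints [7, 8, 6, 9, 4]

Answer:
[7, 8, 6, 9, 4, 772]
[7, 8, 6, 9, 4]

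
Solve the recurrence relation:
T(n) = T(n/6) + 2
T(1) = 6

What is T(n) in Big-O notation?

Each step divides n by 6 and adds 2. After log_6(n) steps we reach T(1)=6. So T(n) = 2·log_6(n) + 6 = O(log n).

Answer: O(log n)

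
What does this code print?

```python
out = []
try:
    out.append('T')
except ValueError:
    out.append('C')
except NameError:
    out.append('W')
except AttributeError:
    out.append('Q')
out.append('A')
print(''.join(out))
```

Execution trace: 'T' (try body, no exception) → 'A' (after the try/except). Output: TA

Answer: TA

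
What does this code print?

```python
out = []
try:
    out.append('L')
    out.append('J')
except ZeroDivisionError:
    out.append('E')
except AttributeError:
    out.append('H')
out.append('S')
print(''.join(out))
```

Execution trace: 'L' (try body) → 'J' (try body, no exception) → 'S' (after the try/except). Output: LJS

Answer: LJS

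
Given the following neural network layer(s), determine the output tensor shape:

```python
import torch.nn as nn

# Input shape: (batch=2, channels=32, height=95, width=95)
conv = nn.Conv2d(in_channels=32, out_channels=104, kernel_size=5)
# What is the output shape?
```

Input: (2, 32, 95, 95) -> Output: (2, 104, 91, 91)

Answer: (2, 104, 91, 91)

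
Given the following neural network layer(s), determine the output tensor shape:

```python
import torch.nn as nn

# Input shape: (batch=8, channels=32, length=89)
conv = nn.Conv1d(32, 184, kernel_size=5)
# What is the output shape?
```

Input: (8, 32, 89) -> Output: (8, 184, 85)

Answer: (8, 184, 85)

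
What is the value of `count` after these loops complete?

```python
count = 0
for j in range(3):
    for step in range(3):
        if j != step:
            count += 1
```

3² - 3 (exclude diagonal)
`count` takes the values: 0 → 1 → 2 → 3 → 4 → 5 → 6

Answer: 6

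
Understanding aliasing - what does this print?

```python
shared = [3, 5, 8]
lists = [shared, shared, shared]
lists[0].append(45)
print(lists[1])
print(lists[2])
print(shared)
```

Key concept: list of same reference.
Step by step:
`shared = [3, 5, 8]` → shared = [3, 5, 8]
`lists = [shared, shared, shared]` → lists = [[3, 5, 8], [3, 5, 8], [3, 5, 8]]
`lists[0].append(45)` → shared = [3, 5, 8, 45]; lists = [[3, 5, 8, 45], [3, 5, 8, 45], [3, 5, 8, 45]]
`print(lists[1])` → prints [3, 5, 8, 45]
`print(lists[2])` → prints [3, 5, 8, 45]
`print(shared)` → prints [3, 5, 8, 45]

Answer:
[3, 5, 8, 45]
[3, 5, 8, 45]
[3, 5, 8, 45]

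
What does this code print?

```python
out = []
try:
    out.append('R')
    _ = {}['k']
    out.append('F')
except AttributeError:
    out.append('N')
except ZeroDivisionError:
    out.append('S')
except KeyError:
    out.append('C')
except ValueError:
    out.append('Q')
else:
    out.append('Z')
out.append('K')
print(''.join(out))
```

Execution trace: 'R' (try body) → 'C' (except KeyError) → 'K' (after the try/except). Output: RCK

Answer: RCK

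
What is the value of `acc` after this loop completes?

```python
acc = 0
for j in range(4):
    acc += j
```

Sum of 0 to 3 = 6
`acc` takes the values: 0 → 1 → 3 → 6

Answer: 6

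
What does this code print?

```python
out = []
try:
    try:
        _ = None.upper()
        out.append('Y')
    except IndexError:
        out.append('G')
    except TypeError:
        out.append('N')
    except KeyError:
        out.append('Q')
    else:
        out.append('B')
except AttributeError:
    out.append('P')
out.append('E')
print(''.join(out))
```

Execution trace: 'P' (outer except AttributeError) → 'E' (after the try/except). Output: PE

Answer: PE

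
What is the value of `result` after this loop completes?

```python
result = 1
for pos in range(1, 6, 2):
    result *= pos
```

Product of 1, 3, 5, ... up to 5
`result` takes the values: 1 → 3 → 15

Answer: 15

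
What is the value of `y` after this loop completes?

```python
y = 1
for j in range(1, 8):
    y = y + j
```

Start at 1, add 1 through 7
`y` takes the values: 1 → 2 → 4 → 7 → 11 → 16 → 22 → 29

Answer: 29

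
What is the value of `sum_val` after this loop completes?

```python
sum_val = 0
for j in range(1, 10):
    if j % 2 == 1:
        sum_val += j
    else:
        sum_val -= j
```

Add odd, subtract even
`sum_val` takes the values: 0 → 1 → -1 → 2 → -2 → 3 → -3 → 4 → -4 → 5

Answer: 5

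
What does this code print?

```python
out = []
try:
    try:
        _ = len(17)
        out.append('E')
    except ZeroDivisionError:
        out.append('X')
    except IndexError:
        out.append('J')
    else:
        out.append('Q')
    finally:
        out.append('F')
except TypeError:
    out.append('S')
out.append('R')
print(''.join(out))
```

Execution trace: 'F' (finally) → 'S' (outer except TypeError) → 'R' (after the try/except). Output: FSR

Answer: FSR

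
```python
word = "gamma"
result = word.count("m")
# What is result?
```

Trace:
`word = "gamma"` → word = 'gamma'
`result = word.count("m")` → result = 2
So result = 2

Answer: 2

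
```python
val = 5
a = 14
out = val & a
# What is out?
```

Trace:
`val = 5` → val = 5
`a = 14` → a = 14
`out = val & a` → out = 4
So out = 4

Answer: 4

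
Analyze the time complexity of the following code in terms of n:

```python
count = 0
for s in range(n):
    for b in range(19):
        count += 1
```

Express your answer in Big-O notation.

Each loop level contributes: n × 1. Multiplying the contributions gives O(n).

Answer: O(n)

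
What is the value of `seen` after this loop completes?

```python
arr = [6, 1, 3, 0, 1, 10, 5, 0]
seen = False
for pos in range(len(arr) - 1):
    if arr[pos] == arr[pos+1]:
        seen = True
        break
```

Check consecutive duplicates in [6, 1, 3, 0, 1, 10, 5, 0]
`seen` takes the values: False

Answer: False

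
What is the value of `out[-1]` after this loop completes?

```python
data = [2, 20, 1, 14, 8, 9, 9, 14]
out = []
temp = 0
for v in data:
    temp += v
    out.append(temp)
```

Cumulative sum ends at 77
`out` takes the values: [] → [2] → [2, 22] → [2, 22, 23] → [2, 22, 23, 37] → [2, 22, 23, 37, 45] → [2, 22, 23, 37, 45, 54] → [2, 22, 23, 37, 45, 54, 63] → [2, 22, 23, 37, 45, 54, 63, 77]
So `out[-1]` = 77

Answer: 77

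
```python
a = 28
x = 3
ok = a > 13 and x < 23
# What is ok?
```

Trace:
`a = 28` → a = 28
`x = 3` → x = 3
`ok = a > 13 and x < 23` → ok = True
So ok = True

Answer: True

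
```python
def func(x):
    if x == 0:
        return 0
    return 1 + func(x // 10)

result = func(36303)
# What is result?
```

Count of digits of 36303: 5

Answer: 5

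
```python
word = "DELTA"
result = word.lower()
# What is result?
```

Trace:
`word = "DELTA"` → word = 'DELTA'
`result = word.lower()` → result = 'delta'
So result = 'delta'

Answer: 'delta'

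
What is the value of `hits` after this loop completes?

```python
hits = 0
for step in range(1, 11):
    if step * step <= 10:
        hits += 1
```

Count numbers where step² ≤ 10
`hits` takes the values: 0 → 1 → 2 → 3

Answer: 3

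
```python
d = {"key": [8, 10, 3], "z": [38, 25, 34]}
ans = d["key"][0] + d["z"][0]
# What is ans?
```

Trace:
`d = {"key": [8, 10, 3], "z": [38, 25, 34]}` → d = {'key': [8, 10, 3], 'z': [38, 25, 34]}
`ans = d["key"][0] + d["z"][0]` → ans = 46
So ans = 46

Answer: 46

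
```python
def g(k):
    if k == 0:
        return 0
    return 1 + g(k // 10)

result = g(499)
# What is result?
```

Count of digits of 499: 3

Answer: 3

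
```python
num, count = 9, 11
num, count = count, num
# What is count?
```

Trace:
`num, count = 9, 11` → num = 9; count = 11
`num, count = count, num` → num = 11; count = 9
So count = 9

Answer: 9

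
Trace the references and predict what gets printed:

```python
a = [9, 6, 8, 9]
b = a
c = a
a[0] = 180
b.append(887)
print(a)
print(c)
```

Key concept: multiple aliases.
Step by step:
`a = [9, 6, 8, 9]` → a = [9, 6, 8, 9]
`b = a` → b = [9, 6, 8, 9] (same object as a)
`c = a` → c = [9, 6, 8, 9] (same object as a, b)
`a[0] = 180` → a = [180, 6, 8, 9] (same object as b, c); b = [180, 6, 8, 9] (same object as a, c); c = [180, 6, 8, 9] (same object as a, b)
`b.append(887)` → a = [180, 6, 8, 9, 887] (same object as b, c); b = [180, 6, 8, 9, 887] (same object as a, c); c = [180, 6, 8, 9, 887] (same object as a, b)
`print(a)` → prints [180, 6, 8, 9, 887]
`print(c)` → prints [180, 6, 8, 9, 887]

Answer:
[180, 6, 8, 9, 887]
[180, 6, 8, 9, 887]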